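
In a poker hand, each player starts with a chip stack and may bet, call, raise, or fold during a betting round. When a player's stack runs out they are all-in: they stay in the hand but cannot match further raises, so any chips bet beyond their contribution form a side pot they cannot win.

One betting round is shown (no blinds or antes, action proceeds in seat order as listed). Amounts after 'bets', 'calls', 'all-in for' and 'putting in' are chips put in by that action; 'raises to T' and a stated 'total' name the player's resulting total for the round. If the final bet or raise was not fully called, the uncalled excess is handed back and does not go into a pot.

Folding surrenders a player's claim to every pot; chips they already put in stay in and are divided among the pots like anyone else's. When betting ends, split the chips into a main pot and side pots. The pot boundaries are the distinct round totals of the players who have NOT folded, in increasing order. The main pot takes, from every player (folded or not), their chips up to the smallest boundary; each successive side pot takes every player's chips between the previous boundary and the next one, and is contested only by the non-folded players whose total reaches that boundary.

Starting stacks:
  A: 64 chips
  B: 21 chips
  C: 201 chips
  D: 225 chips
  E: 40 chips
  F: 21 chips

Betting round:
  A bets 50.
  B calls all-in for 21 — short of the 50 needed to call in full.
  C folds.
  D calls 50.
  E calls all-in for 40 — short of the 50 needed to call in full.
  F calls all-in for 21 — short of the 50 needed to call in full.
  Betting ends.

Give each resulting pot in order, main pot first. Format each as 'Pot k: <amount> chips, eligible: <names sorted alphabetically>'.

Pot 1: 105 chips, eligible: A, B, D, E, F
Pot 2: 57 chips, eligible: A, D, E
Pot 3: 20 chips, eligible: A, D

Derivation:
Contributions: A=50, B=21, D=50, E=40, F=21
Folded: C
Pot levels (distinct totals of non-folded players): 21, 40, 50
Layer 1-21: 21 each from A, B, D, E, F = 21*5 = 105 chips; eligible A, B, D, E, F
Layer 22-40: 19 each from A, D, E = 19*3 = 57 chips; eligible A, D, E
Layer 41-50: 10 each from A, D = 10*2 = 20 chips; eligible A, D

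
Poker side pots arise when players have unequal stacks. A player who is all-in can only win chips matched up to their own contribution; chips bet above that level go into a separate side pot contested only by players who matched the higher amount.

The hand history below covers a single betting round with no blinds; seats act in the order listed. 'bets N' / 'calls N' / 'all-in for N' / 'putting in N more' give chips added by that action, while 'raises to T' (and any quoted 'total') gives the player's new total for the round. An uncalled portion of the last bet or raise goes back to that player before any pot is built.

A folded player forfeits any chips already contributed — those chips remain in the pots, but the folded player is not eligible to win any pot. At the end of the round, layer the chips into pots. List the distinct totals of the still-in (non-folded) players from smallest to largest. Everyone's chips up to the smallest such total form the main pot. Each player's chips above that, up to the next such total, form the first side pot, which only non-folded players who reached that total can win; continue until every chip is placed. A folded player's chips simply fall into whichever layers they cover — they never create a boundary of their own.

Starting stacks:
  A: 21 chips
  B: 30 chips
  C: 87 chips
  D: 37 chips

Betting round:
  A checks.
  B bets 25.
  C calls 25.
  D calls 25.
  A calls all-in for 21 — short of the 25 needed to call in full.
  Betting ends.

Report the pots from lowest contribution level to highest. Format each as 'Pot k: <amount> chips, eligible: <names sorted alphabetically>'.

Contributions: A=21, B=25, C=25, D=25
Pot levels (distinct totals of non-folded players): 21, 25
Layer 1-21: 21 each from A, B, C, D = 21*4 = 84 chips; eligible A, B, C, D
Layer 22-25: 4 each from B, C, D = 4*3 = 12 chips; eligible B, C, D

Pot 1: 84 chips, eligible: A, B, C, D
Pot 2: 12 chips, eligible: B, C, D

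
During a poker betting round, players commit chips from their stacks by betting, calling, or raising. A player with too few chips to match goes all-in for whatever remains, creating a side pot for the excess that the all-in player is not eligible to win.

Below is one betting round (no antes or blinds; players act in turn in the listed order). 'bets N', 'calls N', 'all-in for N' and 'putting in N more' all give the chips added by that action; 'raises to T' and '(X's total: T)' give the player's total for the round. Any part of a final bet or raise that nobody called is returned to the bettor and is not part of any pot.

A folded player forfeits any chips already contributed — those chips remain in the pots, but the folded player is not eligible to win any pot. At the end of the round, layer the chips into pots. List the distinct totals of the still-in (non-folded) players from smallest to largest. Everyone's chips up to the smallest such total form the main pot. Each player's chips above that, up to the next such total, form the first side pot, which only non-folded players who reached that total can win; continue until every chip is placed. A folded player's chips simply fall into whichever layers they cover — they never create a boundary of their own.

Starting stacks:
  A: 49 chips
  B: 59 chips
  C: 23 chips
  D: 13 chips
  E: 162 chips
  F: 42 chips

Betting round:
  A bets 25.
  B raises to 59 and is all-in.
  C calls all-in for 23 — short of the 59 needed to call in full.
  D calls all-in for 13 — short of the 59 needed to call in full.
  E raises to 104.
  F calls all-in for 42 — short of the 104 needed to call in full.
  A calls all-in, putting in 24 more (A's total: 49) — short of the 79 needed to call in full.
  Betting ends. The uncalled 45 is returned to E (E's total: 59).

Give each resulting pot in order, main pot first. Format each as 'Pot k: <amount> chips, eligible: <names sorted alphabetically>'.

Contributions (after 45 returned to E): A=49, B=59, C=23, D=13, E=59, F=42
Pot levels (distinct totals of non-folded players): 13, 23, 42, 49, 59
Layer 1-13: 13 each from A, B, C, D, E, F = 13*6 = 78 chips; eligible A, B, C, D, E, F
Layer 14-23: 10 each from A, B, C, E, F = 10*5 = 50 chips; eligible A, B, C, E, F
Layer 24-42: 19 each from A, B, E, F = 19*4 = 76 chips; eligible A, B, E, F
Layer 43-49: 7 each from A, B, E = 7*3 = 21 chips; eligible A, B, E
Layer 50-59: 10 each from B, E = 10*2 = 20 chips; eligible B, E

Pot 1: 78 chips, eligible: A, B, C, D, E, F
Pot 2: 50 chips, eligible: A, B, C, E, F
Pot 3: 76 chips, eligible: A, B, E, F
Pot 4: 21 chips, eligible: A, B, E
Pot 5: 20 chips, eligible: B, E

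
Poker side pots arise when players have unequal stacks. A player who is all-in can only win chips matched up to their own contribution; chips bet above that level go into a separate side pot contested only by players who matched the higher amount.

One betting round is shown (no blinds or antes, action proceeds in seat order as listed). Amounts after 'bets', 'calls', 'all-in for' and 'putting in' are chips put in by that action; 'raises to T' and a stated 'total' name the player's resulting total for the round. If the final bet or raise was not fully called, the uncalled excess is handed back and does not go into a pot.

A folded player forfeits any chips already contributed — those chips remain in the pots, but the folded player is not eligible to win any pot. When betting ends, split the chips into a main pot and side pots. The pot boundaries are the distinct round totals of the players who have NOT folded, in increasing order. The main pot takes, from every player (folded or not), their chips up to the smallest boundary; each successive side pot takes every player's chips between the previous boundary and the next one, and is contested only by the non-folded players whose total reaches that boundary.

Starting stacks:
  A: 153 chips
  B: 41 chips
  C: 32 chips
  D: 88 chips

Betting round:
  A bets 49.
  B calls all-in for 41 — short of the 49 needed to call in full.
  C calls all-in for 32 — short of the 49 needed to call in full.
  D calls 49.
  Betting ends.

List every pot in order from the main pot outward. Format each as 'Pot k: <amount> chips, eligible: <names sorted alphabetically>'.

Pot 1: 128 chips, eligible: A, B, C, D
Pot 2: 27 chips, eligible: A, B, D
Pot 3: 16 chips, eligible: A, D

Derivation:
Contributions: A=49, B=41, C=32, D=49
Pot levels (distinct totals of non-folded players): 32, 41, 49
Layer 1-32: 32 each from A, B, C, D = 32*4 = 128 chips; eligible A, B, C, D
Layer 33-41: 9 each from A, B, D = 9*3 = 27 chips; eligible A, B, D
Layer 42-49: 8 each from A, D = 8*2 = 16 chips; eligible A, D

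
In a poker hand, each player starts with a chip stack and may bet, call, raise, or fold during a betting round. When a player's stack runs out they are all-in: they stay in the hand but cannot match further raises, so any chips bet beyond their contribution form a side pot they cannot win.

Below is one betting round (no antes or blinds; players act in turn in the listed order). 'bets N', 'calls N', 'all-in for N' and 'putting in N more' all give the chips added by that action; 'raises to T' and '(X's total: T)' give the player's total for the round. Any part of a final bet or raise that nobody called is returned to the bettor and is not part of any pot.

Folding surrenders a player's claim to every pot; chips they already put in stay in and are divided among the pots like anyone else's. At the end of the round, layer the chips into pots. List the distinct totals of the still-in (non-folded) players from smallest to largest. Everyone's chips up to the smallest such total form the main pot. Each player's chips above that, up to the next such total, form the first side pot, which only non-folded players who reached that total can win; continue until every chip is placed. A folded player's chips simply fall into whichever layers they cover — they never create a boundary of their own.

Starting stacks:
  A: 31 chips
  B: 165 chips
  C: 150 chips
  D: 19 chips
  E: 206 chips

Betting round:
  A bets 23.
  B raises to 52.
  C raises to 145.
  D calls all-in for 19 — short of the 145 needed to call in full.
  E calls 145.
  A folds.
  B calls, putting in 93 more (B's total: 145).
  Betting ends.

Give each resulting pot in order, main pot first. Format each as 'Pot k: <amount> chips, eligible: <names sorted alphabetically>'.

Contributions: A=23, B=145, C=145, D=19, E=145
Folded: A
Pot levels (distinct totals of non-folded players): 19, 145
Layer 1-19: 19 each from A, B, C, D, E = 19*5 = 95 chips; eligible B, C, D, E
Layer 20-145: A 4 + B 126 + C 126 + E 126 = 382 chips; eligible B, C, E

Pot 1: 95 chips, eligible: B, C, D, E
Pot 2: 382 chips, eligible: B, C, E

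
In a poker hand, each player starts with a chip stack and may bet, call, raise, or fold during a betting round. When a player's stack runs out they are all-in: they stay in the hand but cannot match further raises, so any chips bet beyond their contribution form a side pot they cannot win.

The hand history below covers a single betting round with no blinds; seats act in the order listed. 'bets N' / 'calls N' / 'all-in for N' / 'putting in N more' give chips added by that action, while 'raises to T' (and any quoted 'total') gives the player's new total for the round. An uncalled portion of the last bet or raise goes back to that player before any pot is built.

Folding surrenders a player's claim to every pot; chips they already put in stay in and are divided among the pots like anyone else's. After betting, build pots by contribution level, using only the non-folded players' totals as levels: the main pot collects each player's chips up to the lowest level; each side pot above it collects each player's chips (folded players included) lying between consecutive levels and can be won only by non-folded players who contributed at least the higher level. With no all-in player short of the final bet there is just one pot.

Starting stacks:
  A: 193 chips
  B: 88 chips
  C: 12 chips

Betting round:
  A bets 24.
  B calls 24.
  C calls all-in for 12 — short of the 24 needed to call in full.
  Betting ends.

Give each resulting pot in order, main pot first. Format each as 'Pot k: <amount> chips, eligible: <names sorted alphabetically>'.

Pot 1: 36 chips, eligible: A, B, C
Pot 2: 24 chips, eligible: A, B

Derivation:
Contributions: A=24, B=24, C=12
Pot levels (distinct totals of non-folded players): 12, 24
Layer 1-12: 12 each from A, B, C = 12*3 = 36 chips; eligible A, B, C
Layer 13-24: 12 each from A, B = 12*2 = 24 chips; eligible A, B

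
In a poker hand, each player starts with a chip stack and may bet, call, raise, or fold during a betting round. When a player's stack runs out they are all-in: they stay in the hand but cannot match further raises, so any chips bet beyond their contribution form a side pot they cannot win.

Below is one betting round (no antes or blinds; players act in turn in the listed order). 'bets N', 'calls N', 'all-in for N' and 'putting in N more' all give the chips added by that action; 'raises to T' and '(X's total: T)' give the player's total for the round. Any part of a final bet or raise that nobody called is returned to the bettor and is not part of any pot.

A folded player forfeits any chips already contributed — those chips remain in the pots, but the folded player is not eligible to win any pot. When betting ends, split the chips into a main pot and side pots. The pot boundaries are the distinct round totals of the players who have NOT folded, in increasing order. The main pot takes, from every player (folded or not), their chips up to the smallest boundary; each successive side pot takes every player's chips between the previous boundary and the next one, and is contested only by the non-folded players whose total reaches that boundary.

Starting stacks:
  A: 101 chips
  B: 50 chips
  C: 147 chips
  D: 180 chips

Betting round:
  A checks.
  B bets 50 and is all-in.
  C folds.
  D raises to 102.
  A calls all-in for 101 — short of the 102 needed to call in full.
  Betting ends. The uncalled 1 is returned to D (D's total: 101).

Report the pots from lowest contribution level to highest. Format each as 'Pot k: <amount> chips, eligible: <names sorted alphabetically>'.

Contributions (after 1 returned to D): A=101, B=50, D=101
Folded: C
Pot levels (distinct totals of non-folded players): 50, 101
Layer 1-50: 50 each from A, B, D = 50*3 = 150 chips; eligible A, B, D
Layer 51-101: 51 each from A, D = 51*2 = 102 chips; eligible A, D

Pot 1: 150 chips, eligible: A, B, D
Pot 2: 102 chips, eligible: A, D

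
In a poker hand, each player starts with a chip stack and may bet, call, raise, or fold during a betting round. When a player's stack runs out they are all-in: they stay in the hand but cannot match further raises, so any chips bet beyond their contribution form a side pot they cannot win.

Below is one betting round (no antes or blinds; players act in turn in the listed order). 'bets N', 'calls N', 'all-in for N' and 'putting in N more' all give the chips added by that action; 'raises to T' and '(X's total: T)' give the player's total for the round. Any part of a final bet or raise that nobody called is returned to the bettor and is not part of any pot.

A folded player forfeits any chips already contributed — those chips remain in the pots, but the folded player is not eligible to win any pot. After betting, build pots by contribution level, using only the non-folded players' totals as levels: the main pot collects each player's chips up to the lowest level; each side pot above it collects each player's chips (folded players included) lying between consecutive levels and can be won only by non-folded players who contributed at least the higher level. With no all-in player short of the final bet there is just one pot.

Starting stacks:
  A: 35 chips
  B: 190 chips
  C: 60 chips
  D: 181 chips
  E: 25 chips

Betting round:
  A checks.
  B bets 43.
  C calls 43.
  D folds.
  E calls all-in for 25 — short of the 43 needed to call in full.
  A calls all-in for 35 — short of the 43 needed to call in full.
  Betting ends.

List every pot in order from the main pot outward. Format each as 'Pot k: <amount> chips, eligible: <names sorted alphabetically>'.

Contributions: A=35, B=43, C=43, E=25
Folded: D
Pot levels (distinct totals of non-folded players): 25, 35, 43
Layer 1-25: 25 each from A, B, C, E = 25*4 = 100 chips; eligible A, B, C, E
Layer 26-35: 10 each from A, B, C = 10*3 = 30 chips; eligible A, B, C
Layer 36-43: 8 each from B, C = 8*2 = 16 chips; eligible B, C

Pot 1: 100 chips, eligible: A, B, C, E
Pot 2: 30 chips, eligible: A, B, C
Pot 3: 16 chips, eligible: B, C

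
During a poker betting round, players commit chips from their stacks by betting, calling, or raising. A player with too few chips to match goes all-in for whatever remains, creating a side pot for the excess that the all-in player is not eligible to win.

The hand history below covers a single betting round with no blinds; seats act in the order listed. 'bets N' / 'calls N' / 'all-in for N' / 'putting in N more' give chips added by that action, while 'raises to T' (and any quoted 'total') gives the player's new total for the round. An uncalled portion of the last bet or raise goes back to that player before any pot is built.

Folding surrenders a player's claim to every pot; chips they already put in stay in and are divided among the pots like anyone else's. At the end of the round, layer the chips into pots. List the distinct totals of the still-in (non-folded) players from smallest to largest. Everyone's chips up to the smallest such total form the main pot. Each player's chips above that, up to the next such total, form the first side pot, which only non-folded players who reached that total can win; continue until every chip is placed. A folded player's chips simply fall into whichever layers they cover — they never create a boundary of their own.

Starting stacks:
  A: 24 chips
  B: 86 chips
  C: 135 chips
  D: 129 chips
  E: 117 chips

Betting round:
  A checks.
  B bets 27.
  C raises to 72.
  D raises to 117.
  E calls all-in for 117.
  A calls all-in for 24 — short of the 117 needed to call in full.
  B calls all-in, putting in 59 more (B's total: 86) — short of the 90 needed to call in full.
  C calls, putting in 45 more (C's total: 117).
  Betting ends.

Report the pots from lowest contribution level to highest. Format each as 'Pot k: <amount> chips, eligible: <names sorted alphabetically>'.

Contributions: A=24, B=86, C=117, D=117, E=117
Pot levels (distinct totals of non-folded players): 24, 86, 117
Layer 1-24: 24 each from A, B, C, D, E = 24*5 = 120 chips; eligible A, B, C, D, E
Layer 25-86: 62 each from B, C, D, E = 62*4 = 248 chips; eligible B, C, D, E
Layer 87-117: 31 each from C, D, E = 31*3 = 93 chips; eligible C, D, E

Pot 1: 120 chips, eligible: A, B, C, D, E
Pot 2: 248 chips, eligible: B, C, D, E
Pot 3: 93 chips, eligible: C, D, E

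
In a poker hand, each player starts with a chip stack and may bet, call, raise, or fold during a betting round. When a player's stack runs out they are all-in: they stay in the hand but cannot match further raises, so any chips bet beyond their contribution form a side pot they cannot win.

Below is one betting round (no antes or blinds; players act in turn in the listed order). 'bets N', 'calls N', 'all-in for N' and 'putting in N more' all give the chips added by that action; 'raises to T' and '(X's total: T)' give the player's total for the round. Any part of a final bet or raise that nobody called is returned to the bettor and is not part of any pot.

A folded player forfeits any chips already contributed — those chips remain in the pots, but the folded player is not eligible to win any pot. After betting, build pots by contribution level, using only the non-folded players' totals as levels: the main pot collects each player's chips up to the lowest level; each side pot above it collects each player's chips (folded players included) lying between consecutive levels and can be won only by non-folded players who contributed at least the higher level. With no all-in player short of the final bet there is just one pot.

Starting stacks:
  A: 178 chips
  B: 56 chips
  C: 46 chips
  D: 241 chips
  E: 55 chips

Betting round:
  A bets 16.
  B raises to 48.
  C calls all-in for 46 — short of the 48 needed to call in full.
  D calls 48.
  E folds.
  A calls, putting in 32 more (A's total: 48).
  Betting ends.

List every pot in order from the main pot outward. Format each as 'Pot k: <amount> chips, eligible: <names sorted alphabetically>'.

Pot 1: 184 chips, eligible: A, B, C, D
Pot 2: 6 chips, eligible: A, B, D

Derivation:
Contributions: A=48, B=48, C=46, D=48
Folded: E
Pot levels (distinct totals of non-folded players): 46, 48
Layer 1-46: 46 each from A, B, C, D = 46*4 = 184 chips; eligible A, B, C, D
Layer 47-48: 2 each from A, B, D = 2*3 = 6 chips; eligible A, B, D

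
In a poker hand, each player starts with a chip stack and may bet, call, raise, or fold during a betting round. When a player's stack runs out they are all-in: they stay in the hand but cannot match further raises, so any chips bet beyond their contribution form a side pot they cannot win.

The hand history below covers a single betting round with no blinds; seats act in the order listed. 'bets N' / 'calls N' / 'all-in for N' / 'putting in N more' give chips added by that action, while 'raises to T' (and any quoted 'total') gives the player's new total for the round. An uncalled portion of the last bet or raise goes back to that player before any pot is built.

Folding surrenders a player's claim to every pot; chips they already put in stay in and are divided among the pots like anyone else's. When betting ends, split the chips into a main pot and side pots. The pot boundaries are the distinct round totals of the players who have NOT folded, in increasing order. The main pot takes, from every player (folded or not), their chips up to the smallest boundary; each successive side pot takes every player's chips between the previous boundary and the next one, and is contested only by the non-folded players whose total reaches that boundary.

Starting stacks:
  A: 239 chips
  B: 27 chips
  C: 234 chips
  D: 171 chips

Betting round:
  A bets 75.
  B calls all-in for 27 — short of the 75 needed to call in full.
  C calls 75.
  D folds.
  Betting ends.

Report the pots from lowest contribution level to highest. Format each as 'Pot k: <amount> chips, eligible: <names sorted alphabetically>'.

Contributions: A=75, B=27, C=75
Folded: D
Pot levels (distinct totals of non-folded players): 27, 75
Layer 1-27: 27 each from A, B, C = 27*3 = 81 chips; eligible A, B, C
Layer 28-75: 48 each from A, C = 48*2 = 96 chips; eligible A, C

Pot 1: 81 chips, eligible: A, B, C
Pot 2: 96 chips, eligible: A, C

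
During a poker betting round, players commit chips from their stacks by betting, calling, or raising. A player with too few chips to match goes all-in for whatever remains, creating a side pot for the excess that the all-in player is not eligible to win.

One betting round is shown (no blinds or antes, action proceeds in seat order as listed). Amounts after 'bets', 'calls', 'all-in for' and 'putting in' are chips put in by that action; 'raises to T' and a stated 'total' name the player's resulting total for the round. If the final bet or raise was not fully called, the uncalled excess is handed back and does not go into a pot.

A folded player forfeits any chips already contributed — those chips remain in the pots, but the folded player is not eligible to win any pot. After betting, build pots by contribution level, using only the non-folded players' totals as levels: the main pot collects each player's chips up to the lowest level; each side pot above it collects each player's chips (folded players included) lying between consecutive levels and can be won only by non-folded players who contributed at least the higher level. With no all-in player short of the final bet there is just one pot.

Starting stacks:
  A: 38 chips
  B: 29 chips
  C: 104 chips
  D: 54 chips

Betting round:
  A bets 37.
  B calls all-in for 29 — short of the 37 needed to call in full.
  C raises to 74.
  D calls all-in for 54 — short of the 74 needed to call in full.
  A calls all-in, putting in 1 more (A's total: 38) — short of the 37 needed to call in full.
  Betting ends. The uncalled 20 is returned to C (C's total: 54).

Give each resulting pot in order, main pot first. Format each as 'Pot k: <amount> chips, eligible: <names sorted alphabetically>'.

Pot 1: 116 chips, eligible: A, B, C, D
Pot 2: 27 chips, eligible: A, C, D
Pot 3: 32 chips, eligible: C, D

Derivation:
Contributions (after 20 returned to C): A=38, B=29, C=54, D=54
Pot levels (distinct totals of non-folded players): 29, 38, 54
Layer 1-29: 29 each from A, B, C, D = 29*4 = 116 chips; eligible A, B, C, D
Layer 30-38: 9 each from A, C, D = 9*3 = 27 chips; eligible A, C, D
Layer 39-54: 16 each from C, D = 16*2 = 32 chips; eligible C, D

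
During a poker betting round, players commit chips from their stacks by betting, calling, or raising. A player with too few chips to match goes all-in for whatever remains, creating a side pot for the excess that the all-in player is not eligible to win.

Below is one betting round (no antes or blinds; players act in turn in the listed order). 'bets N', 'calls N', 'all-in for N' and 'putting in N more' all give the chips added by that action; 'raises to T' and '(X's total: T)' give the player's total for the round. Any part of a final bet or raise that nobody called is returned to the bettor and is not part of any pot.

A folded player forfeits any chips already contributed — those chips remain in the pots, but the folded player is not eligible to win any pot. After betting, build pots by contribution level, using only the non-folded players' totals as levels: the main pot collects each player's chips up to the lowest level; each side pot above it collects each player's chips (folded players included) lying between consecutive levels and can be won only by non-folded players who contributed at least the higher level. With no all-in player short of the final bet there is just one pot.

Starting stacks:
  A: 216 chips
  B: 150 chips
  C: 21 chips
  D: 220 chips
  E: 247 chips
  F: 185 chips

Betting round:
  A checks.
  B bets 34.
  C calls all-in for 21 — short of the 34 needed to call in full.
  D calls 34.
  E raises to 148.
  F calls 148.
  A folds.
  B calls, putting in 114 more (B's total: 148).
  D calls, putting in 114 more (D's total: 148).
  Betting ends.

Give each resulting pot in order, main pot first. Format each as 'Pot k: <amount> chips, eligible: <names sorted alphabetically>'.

Pot 1: 105 chips, eligible: B, C, D, E, F
Pot 2: 508 chips, eligible: B, D, E, F

Derivation:
Contributions: B=148, C=21, D=148, E=148, F=148
Folded: A
Pot levels (distinct totals of non-folded players): 21, 148
Layer 1-21: 21 each from B, C, D, E, F = 21*5 = 105 chips; eligible B, C, D, E, F
Layer 22-148: 127 each from B, D, E, F = 127*4 = 508 chips; eligible B, D, E, F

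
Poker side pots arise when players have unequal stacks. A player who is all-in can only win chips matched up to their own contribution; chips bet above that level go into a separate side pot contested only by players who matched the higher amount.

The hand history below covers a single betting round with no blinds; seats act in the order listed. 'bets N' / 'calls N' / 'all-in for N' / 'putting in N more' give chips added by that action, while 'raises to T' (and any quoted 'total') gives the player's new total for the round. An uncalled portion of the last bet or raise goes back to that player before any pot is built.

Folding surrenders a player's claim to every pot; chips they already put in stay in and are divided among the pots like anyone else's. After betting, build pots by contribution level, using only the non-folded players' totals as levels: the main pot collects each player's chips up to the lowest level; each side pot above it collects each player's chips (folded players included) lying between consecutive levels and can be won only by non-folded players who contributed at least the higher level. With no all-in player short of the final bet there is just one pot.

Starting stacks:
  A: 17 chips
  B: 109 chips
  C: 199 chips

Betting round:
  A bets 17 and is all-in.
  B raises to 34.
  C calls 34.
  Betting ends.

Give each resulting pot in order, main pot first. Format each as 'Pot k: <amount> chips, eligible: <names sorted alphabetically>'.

Pot 1: 51 chips, eligible: A, B, C
Pot 2: 34 chips, eligible: B, C

Derivation:
Contributions: A=17, B=34, C=34
Pot levels (distinct totals of non-folded players): 17, 34
Layer 1-17: 17 each from A, B, C = 17*3 = 51 chips; eligible A, B, C
Layer 18-34: 17 each from B, C = 17*2 = 34 chips; eligible B, C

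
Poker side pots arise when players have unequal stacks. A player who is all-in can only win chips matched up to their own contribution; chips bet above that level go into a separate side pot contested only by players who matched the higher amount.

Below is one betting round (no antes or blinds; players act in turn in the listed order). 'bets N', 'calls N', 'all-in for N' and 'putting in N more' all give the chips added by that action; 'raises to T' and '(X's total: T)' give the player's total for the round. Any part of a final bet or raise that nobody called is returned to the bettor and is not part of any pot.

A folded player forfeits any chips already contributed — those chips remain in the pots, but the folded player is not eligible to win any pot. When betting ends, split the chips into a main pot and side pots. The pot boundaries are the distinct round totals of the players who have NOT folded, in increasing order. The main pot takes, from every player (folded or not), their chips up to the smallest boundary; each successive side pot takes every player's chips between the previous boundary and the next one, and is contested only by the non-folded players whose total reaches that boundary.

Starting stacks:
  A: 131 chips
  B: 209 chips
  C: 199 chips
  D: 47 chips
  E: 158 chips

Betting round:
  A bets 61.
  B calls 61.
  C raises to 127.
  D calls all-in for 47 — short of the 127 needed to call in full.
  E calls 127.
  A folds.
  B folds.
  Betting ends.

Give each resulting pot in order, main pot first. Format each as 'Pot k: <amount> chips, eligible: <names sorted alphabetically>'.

Contributions: A=61, B=61, C=127, D=47, E=127
Folded: A, B
Pot levels (distinct totals of non-folded players): 47, 127
Layer 1-47: 47 each from A, B, C, D, E = 47*5 = 235 chips; eligible C, D, E
Layer 48-127: A 14 + B 14 + C 80 + E 80 = 188 chips; eligible C, E

Pot 1: 235 chips, eligible: C, D, E
Pot 2: 188 chips, eligible: C, E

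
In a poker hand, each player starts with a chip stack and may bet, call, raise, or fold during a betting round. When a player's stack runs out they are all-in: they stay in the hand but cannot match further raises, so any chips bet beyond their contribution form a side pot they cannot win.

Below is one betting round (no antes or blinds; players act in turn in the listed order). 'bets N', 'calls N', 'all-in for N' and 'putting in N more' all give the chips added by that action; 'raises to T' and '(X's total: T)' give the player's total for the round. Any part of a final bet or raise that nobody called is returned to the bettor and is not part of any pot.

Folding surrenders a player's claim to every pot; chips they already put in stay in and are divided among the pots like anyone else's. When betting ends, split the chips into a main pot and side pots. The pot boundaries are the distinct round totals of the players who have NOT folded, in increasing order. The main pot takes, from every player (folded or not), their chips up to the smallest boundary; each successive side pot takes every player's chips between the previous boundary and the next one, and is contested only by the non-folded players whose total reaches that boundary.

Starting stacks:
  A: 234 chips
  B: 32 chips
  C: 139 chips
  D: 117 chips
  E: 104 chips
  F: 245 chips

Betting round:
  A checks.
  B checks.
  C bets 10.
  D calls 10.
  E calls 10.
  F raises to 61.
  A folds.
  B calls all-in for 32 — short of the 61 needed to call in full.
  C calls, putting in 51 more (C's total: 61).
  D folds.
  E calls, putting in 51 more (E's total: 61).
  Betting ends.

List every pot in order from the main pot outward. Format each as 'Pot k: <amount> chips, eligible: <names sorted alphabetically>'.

Pot 1: 138 chips, eligible: B, C, E, F
Pot 2: 87 chips, eligible: C, E, F

Derivation:
Contributions: B=32, C=61, D=10, E=61, F=61
Folded: A, D
Pot levels (distinct totals of non-folded players): 32, 61
Layer 1-32: B 32 + C 32 + D 10 + E 32 + F 32 = 138 chips; eligible B, C, E, F
Layer 33-61: 29 each from C, E, F = 29*3 = 87 chips; eligible C, E, F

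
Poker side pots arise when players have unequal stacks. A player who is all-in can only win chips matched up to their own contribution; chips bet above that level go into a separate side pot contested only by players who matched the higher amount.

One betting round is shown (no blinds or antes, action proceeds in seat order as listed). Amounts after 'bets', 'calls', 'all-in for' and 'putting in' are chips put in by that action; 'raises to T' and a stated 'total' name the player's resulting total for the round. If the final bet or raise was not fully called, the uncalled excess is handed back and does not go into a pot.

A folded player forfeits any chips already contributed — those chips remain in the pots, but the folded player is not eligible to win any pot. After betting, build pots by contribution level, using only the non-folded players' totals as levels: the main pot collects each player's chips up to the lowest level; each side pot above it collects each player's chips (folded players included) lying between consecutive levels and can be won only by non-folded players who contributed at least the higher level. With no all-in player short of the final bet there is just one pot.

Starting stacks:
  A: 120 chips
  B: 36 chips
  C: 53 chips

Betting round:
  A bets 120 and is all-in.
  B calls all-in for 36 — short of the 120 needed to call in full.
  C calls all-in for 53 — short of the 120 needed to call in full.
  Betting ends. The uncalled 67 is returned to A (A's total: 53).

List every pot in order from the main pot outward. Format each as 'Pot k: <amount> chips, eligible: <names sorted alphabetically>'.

Contributions (after 67 returned to A): A=53, B=36, C=53
Pot levels (distinct totals of non-folded players): 36, 53
Layer 1-36: 36 each from A, B, C = 36*3 = 108 chips; eligible A, B, C
Layer 37-53: 17 each from A, C = 17*2 = 34 chips; eligible A, C

Pot 1: 108 chips, eligible: A, B, C
Pot 2: 34 chips, eligible: A, C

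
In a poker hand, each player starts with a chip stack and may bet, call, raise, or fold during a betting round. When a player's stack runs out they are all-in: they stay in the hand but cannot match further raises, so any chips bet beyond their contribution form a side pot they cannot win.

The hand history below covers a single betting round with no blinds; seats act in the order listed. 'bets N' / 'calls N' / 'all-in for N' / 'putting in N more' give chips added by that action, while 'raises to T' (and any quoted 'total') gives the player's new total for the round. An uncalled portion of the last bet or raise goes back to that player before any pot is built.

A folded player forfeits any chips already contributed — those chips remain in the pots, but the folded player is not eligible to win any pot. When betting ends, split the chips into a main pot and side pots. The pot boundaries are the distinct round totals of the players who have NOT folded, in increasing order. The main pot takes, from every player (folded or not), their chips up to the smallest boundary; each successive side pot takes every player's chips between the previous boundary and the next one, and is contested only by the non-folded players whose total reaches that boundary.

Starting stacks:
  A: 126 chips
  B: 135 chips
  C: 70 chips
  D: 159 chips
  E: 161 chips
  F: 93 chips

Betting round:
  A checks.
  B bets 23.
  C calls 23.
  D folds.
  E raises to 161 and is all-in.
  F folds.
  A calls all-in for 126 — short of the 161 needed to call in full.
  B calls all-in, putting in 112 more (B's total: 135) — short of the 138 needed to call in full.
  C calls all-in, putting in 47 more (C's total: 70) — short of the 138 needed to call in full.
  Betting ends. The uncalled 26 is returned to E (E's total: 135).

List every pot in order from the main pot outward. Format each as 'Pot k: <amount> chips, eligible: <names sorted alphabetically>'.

Contributions (after 26 returned to E): A=126, B=135, C=70, E=135
Folded: D, F
Pot levels (distinct totals of non-folded players): 70, 126, 135
Layer 1-70: 70 each from A, B, C, E = 70*4 = 280 chips; eligible A, B, C, E
Layer 71-126: 56 each from A, B, E = 56*3 = 168 chips; eligible A, B, E
Layer 127-135: 9 each from B, E = 9*2 = 18 chips; eligible B, E

Pot 1: 280 chips, eligible: A, B, C, E
Pot 2: 168 chips, eligible: A, B, E
Pot 3: 18 chips, eligible: B, E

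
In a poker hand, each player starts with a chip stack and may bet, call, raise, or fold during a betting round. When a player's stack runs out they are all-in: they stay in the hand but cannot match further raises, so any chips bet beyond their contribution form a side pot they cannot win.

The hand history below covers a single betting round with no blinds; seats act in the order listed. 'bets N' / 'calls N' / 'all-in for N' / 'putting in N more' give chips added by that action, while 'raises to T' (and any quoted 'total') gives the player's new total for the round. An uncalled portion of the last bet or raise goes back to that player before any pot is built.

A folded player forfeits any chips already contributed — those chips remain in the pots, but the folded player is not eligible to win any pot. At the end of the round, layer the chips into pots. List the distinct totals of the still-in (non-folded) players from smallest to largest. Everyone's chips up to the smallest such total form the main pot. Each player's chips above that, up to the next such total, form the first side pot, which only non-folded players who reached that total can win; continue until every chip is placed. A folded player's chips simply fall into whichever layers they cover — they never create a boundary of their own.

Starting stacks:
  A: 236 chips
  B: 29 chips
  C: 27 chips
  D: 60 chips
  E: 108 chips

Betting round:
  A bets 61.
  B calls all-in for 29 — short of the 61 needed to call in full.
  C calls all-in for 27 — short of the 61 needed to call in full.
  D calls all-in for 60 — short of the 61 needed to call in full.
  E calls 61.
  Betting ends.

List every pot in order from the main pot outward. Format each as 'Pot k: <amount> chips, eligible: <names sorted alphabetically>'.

Contributions: A=61, B=29, C=27, D=60, E=61
Pot levels (distinct totals of non-folded players): 27, 29, 60, 61
Layer 1-27: 27 each from A, B, C, D, E = 27*5 = 135 chips; eligible A, B, C, D, E
Layer 28-29: 2 each from A, B, D, E = 2*4 = 8 chips; eligible A, B, D, E
Layer 30-60: 31 each from A, D, E = 31*3 = 93 chips; eligible A, D, E
Layer 61-61: 1 each from A, E = 1*2 = 2 chips; eligible A, E

Pot 1: 135 chips, eligible: A, B, C, D, E
Pot 2: 8 chips, eligible: A, B, D, E
Pot 3: 93 chips, eligible: A, D, E
Pot 4: 2 chips, eligible: A, E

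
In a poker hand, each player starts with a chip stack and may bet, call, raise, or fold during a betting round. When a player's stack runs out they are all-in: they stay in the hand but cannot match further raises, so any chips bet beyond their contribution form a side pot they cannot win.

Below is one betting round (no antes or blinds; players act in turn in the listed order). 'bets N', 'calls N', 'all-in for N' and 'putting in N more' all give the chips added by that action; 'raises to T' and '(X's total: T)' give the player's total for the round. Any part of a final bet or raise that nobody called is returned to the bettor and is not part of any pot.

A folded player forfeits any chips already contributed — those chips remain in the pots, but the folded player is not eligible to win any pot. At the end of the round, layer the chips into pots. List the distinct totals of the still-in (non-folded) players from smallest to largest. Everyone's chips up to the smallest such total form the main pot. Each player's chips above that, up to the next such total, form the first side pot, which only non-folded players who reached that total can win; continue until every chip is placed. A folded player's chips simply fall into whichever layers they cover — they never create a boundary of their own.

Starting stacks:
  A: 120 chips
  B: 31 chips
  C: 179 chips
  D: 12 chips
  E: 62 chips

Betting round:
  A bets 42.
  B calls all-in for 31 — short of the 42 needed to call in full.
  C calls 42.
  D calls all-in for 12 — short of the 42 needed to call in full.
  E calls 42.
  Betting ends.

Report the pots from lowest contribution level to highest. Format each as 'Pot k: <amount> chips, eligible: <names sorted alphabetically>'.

Contributions: A=42, B=31, C=42, D=12, E=42
Pot levels (distinct totals of non-folded players): 12, 31, 42
Layer 1-12: 12 each from A, B, C, D, E = 12*5 = 60 chips; eligible A, B, C, D, E
Layer 13-31: 19 each from A, B, C, E = 19*4 = 76 chips; eligible A, B, C, E
Layer 32-42: 11 each from A, C, E = 11*3 = 33 chips; eligible A, C, E

Pot 1: 60 chips, eligible: A, B, C, D, E
Pot 2: 76 chips, eligible: A, B, C, E
Pot 3: 33 chips, eligible: A, C, E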